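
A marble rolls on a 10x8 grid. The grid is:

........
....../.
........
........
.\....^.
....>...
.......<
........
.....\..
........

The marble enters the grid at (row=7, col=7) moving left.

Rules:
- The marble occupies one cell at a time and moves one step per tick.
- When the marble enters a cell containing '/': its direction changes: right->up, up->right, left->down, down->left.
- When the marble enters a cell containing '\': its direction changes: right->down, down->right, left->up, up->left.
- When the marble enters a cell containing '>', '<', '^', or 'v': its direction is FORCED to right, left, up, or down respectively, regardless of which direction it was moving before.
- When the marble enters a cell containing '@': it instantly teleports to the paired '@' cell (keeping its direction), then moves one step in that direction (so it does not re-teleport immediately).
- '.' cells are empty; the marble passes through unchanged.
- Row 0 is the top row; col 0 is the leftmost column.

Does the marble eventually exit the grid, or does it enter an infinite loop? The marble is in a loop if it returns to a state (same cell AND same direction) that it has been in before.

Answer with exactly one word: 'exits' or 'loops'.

Answer: exits

Derivation:
Step 1: enter (7,7), '.' pass, move left to (7,6)
Step 2: enter (7,6), '.' pass, move left to (7,5)
Step 3: enter (7,5), '.' pass, move left to (7,4)
Step 4: enter (7,4), '.' pass, move left to (7,3)
Step 5: enter (7,3), '.' pass, move left to (7,2)
Step 6: enter (7,2), '.' pass, move left to (7,1)
Step 7: enter (7,1), '.' pass, move left to (7,0)
Step 8: enter (7,0), '.' pass, move left to (7,-1)
Step 9: at (7,-1) — EXIT via left edge, pos 7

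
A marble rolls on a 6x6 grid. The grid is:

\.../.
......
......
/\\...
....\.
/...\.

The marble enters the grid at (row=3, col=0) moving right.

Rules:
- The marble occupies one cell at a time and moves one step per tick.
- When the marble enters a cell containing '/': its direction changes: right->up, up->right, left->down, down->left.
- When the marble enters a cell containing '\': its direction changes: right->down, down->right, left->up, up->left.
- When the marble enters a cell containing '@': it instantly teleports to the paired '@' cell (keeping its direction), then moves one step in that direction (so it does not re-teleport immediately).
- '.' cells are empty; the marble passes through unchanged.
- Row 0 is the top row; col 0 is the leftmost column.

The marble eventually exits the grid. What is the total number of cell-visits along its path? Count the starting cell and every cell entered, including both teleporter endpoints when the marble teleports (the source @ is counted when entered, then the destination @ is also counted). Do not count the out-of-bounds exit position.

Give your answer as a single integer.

Step 1: enter (3,0), '/' deflects right->up, move up to (2,0)
Step 2: enter (2,0), '.' pass, move up to (1,0)
Step 3: enter (1,0), '.' pass, move up to (0,0)
Step 4: enter (0,0), '\' deflects up->left, move left to (0,-1)
Step 5: at (0,-1) — EXIT via left edge, pos 0
Path length (cell visits): 4

Answer: 4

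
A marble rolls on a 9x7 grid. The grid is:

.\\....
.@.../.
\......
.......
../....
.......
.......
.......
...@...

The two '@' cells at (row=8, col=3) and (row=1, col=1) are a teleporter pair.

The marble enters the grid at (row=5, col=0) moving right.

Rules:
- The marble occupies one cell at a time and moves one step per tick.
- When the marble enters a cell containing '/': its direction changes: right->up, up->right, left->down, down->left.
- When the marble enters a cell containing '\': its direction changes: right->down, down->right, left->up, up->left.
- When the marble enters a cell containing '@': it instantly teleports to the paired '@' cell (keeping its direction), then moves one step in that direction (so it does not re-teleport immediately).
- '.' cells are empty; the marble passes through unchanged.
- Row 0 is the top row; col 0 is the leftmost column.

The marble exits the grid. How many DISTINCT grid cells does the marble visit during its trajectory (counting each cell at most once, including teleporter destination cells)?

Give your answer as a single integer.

Answer: 7

Derivation:
Step 1: enter (5,0), '.' pass, move right to (5,1)
Step 2: enter (5,1), '.' pass, move right to (5,2)
Step 3: enter (5,2), '.' pass, move right to (5,3)
Step 4: enter (5,3), '.' pass, move right to (5,4)
Step 5: enter (5,4), '.' pass, move right to (5,5)
Step 6: enter (5,5), '.' pass, move right to (5,6)
Step 7: enter (5,6), '.' pass, move right to (5,7)
Step 8: at (5,7) — EXIT via right edge, pos 5
Distinct cells visited: 7 (path length 7)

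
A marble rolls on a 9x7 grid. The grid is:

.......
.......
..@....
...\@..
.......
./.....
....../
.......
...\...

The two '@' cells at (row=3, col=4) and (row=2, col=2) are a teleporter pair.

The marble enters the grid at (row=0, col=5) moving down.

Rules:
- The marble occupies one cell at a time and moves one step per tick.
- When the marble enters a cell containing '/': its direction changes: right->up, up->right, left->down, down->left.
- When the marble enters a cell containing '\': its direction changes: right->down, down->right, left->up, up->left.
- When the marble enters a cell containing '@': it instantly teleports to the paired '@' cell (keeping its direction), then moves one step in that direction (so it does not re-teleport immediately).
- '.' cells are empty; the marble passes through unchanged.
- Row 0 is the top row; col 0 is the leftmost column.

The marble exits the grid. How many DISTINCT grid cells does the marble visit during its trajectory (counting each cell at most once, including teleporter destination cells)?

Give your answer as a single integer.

Answer: 9

Derivation:
Step 1: enter (0,5), '.' pass, move down to (1,5)
Step 2: enter (1,5), '.' pass, move down to (2,5)
Step 3: enter (2,5), '.' pass, move down to (3,5)
Step 4: enter (3,5), '.' pass, move down to (4,5)
Step 5: enter (4,5), '.' pass, move down to (5,5)
Step 6: enter (5,5), '.' pass, move down to (6,5)
Step 7: enter (6,5), '.' pass, move down to (7,5)
Step 8: enter (7,5), '.' pass, move down to (8,5)
Step 9: enter (8,5), '.' pass, move down to (9,5)
Step 10: at (9,5) — EXIT via bottom edge, pos 5
Distinct cells visited: 9 (path length 9)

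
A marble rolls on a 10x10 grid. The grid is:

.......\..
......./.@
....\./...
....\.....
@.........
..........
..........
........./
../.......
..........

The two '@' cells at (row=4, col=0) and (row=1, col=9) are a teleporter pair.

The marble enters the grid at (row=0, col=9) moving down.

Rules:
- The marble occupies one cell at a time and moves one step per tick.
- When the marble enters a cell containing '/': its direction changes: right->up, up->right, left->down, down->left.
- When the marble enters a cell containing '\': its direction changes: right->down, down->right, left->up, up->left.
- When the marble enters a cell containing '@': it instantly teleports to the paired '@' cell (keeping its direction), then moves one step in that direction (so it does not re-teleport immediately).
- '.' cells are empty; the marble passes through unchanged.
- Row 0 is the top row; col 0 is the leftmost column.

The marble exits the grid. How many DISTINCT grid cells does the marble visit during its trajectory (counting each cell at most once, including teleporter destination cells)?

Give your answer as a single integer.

Step 1: enter (0,9), '.' pass, move down to (1,9)
Step 2: enter (1,9), '@' teleport (1,9)->(4,0), also enter (4,0), move down to (5,0)
Step 3: enter (5,0), '.' pass, move down to (6,0)
Step 4: enter (6,0), '.' pass, move down to (7,0)
Step 5: enter (7,0), '.' pass, move down to (8,0)
Step 6: enter (8,0), '.' pass, move down to (9,0)
Step 7: enter (9,0), '.' pass, move down to (10,0)
Step 8: at (10,0) — EXIT via bottom edge, pos 0
Distinct cells visited: 8 (path length 8)

Answer: 8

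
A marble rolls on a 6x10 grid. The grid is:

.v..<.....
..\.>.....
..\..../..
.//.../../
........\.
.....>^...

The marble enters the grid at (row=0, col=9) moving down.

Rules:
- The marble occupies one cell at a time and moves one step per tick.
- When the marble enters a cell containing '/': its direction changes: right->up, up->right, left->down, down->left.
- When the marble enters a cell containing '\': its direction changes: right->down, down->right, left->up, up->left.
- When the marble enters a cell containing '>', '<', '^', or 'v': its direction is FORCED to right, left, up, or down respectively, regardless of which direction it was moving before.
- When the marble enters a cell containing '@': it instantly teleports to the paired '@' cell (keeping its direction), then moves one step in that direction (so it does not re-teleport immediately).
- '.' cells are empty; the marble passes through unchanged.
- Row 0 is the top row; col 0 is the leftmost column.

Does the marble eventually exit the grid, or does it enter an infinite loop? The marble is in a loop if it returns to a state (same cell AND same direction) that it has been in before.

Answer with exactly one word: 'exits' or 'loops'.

Step 1: enter (0,9), '.' pass, move down to (1,9)
Step 2: enter (1,9), '.' pass, move down to (2,9)
Step 3: enter (2,9), '.' pass, move down to (3,9)
Step 4: enter (3,9), '/' deflects down->left, move left to (3,8)
Step 5: enter (3,8), '.' pass, move left to (3,7)
Step 6: enter (3,7), '.' pass, move left to (3,6)
Step 7: enter (3,6), '/' deflects left->down, move down to (4,6)
Step 8: enter (4,6), '.' pass, move down to (5,6)
Step 9: enter (5,6), '^' forces down->up, move up to (4,6)
Step 10: enter (4,6), '.' pass, move up to (3,6)
Step 11: enter (3,6), '/' deflects up->right, move right to (3,7)
Step 12: enter (3,7), '.' pass, move right to (3,8)
Step 13: enter (3,8), '.' pass, move right to (3,9)
Step 14: enter (3,9), '/' deflects right->up, move up to (2,9)
Step 15: enter (2,9), '.' pass, move up to (1,9)
Step 16: enter (1,9), '.' pass, move up to (0,9)
Step 17: enter (0,9), '.' pass, move up to (-1,9)
Step 18: at (-1,9) — EXIT via top edge, pos 9

Answer: exits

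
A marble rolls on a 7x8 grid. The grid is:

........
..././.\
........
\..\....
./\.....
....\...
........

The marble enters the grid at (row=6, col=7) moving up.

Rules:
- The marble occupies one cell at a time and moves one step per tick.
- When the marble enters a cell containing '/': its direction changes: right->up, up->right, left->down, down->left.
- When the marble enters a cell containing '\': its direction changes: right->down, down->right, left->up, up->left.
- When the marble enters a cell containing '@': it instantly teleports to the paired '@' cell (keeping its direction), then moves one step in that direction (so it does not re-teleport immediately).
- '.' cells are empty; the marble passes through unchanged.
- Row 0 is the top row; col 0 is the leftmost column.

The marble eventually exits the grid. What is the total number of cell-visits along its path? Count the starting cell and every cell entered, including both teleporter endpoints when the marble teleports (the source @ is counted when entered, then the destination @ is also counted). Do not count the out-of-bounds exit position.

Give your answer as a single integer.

Answer: 13

Derivation:
Step 1: enter (6,7), '.' pass, move up to (5,7)
Step 2: enter (5,7), '.' pass, move up to (4,7)
Step 3: enter (4,7), '.' pass, move up to (3,7)
Step 4: enter (3,7), '.' pass, move up to (2,7)
Step 5: enter (2,7), '.' pass, move up to (1,7)
Step 6: enter (1,7), '\' deflects up->left, move left to (1,6)
Step 7: enter (1,6), '.' pass, move left to (1,5)
Step 8: enter (1,5), '/' deflects left->down, move down to (2,5)
Step 9: enter (2,5), '.' pass, move down to (3,5)
Step 10: enter (3,5), '.' pass, move down to (4,5)
Step 11: enter (4,5), '.' pass, move down to (5,5)
Step 12: enter (5,5), '.' pass, move down to (6,5)
Step 13: enter (6,5), '.' pass, move down to (7,5)
Step 14: at (7,5) — EXIT via bottom edge, pos 5
Path length (cell visits): 13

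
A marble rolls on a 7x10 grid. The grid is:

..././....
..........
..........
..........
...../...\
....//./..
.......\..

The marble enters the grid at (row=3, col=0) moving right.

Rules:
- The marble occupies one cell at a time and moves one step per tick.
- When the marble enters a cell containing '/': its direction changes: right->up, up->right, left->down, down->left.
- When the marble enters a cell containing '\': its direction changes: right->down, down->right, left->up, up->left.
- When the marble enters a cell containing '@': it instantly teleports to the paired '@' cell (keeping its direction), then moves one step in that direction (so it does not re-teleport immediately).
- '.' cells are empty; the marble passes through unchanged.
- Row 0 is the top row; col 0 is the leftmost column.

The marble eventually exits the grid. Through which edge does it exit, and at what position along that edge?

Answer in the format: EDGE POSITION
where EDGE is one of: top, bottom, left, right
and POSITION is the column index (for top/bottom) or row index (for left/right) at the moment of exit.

Answer: right 3

Derivation:
Step 1: enter (3,0), '.' pass, move right to (3,1)
Step 2: enter (3,1), '.' pass, move right to (3,2)
Step 3: enter (3,2), '.' pass, move right to (3,3)
Step 4: enter (3,3), '.' pass, move right to (3,4)
Step 5: enter (3,4), '.' pass, move right to (3,5)
Step 6: enter (3,5), '.' pass, move right to (3,6)
Step 7: enter (3,6), '.' pass, move right to (3,7)
Step 8: enter (3,7), '.' pass, move right to (3,8)
Step 9: enter (3,8), '.' pass, move right to (3,9)
Step 10: enter (3,9), '.' pass, move right to (3,10)
Step 11: at (3,10) — EXIT via right edge, pos 3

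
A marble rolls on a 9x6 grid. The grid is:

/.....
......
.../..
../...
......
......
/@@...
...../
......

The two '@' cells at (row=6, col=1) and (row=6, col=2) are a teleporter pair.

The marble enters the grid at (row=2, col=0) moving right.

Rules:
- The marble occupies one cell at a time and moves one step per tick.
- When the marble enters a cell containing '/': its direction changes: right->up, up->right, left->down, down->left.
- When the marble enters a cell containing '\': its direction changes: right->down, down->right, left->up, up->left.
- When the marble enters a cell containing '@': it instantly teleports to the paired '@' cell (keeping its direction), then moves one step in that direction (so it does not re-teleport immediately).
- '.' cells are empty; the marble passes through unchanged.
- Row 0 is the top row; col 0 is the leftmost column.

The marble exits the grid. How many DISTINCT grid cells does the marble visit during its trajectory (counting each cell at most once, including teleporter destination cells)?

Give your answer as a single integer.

Answer: 6

Derivation:
Step 1: enter (2,0), '.' pass, move right to (2,1)
Step 2: enter (2,1), '.' pass, move right to (2,2)
Step 3: enter (2,2), '.' pass, move right to (2,3)
Step 4: enter (2,3), '/' deflects right->up, move up to (1,3)
Step 5: enter (1,3), '.' pass, move up to (0,3)
Step 6: enter (0,3), '.' pass, move up to (-1,3)
Step 7: at (-1,3) — EXIT via top edge, pos 3
Distinct cells visited: 6 (path length 6)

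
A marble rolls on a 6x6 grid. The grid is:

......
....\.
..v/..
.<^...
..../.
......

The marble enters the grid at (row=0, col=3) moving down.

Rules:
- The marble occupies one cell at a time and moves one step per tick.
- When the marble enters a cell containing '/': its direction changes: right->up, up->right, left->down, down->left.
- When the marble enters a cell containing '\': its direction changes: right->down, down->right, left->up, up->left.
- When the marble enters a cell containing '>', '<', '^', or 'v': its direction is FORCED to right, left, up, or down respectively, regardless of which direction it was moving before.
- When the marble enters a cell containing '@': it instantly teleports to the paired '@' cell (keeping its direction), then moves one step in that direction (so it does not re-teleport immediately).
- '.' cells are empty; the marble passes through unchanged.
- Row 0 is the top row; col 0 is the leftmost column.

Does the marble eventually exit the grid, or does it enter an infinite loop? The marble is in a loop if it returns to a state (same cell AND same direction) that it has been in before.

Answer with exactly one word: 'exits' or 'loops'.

Step 1: enter (0,3), '.' pass, move down to (1,3)
Step 2: enter (1,3), '.' pass, move down to (2,3)
Step 3: enter (2,3), '/' deflects down->left, move left to (2,2)
Step 4: enter (2,2), 'v' forces left->down, move down to (3,2)
Step 5: enter (3,2), '^' forces down->up, move up to (2,2)
Step 6: enter (2,2), 'v' forces up->down, move down to (3,2)
Step 7: at (3,2) dir=down — LOOP DETECTED (seen before)

Answer: loops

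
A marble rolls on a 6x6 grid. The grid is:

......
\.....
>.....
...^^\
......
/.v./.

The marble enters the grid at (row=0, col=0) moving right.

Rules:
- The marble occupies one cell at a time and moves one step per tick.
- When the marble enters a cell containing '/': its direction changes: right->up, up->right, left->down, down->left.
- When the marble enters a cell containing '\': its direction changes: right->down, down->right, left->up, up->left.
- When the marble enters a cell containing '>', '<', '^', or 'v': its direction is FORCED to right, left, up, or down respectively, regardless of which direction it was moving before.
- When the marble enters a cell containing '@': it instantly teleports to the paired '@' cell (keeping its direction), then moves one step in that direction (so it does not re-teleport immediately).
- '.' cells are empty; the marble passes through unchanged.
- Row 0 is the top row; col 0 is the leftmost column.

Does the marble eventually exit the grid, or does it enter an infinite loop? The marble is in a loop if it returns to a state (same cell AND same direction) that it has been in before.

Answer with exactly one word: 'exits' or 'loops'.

Step 1: enter (0,0), '.' pass, move right to (0,1)
Step 2: enter (0,1), '.' pass, move right to (0,2)
Step 3: enter (0,2), '.' pass, move right to (0,3)
Step 4: enter (0,3), '.' pass, move right to (0,4)
Step 5: enter (0,4), '.' pass, move right to (0,5)
Step 6: enter (0,5), '.' pass, move right to (0,6)
Step 7: at (0,6) — EXIT via right edge, pos 0

Answer: exits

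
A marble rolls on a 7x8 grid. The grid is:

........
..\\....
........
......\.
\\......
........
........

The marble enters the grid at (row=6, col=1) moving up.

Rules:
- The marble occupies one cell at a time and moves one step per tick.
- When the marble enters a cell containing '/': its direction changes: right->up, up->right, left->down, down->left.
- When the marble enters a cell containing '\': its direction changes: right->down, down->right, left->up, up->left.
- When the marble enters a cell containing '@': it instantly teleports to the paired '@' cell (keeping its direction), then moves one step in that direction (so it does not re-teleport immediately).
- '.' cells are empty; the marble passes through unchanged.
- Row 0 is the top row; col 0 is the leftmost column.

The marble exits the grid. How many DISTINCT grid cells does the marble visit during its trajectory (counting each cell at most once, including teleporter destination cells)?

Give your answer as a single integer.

Step 1: enter (6,1), '.' pass, move up to (5,1)
Step 2: enter (5,1), '.' pass, move up to (4,1)
Step 3: enter (4,1), '\' deflects up->left, move left to (4,0)
Step 4: enter (4,0), '\' deflects left->up, move up to (3,0)
Step 5: enter (3,0), '.' pass, move up to (2,0)
Step 6: enter (2,0), '.' pass, move up to (1,0)
Step 7: enter (1,0), '.' pass, move up to (0,0)
Step 8: enter (0,0), '.' pass, move up to (-1,0)
Step 9: at (-1,0) — EXIT via top edge, pos 0
Distinct cells visited: 8 (path length 8)

Answer: 8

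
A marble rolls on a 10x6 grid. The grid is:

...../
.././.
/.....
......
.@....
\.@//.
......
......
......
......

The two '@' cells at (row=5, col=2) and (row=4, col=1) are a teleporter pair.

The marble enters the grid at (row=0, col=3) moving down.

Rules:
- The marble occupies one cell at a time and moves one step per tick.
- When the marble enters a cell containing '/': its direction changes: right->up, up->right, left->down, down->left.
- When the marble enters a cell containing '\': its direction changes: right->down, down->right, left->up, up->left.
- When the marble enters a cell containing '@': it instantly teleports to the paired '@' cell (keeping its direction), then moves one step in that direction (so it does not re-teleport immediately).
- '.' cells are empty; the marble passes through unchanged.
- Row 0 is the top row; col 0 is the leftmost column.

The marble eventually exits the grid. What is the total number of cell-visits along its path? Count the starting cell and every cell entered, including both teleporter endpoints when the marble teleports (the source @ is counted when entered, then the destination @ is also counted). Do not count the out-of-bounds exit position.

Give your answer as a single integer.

Answer: 9

Derivation:
Step 1: enter (0,3), '.' pass, move down to (1,3)
Step 2: enter (1,3), '.' pass, move down to (2,3)
Step 3: enter (2,3), '.' pass, move down to (3,3)
Step 4: enter (3,3), '.' pass, move down to (4,3)
Step 5: enter (4,3), '.' pass, move down to (5,3)
Step 6: enter (5,3), '/' deflects down->left, move left to (5,2)
Step 7: enter (5,2), '@' teleport (5,2)->(4,1), also enter (4,1), move left to (4,0)
Step 8: enter (4,0), '.' pass, move left to (4,-1)
Step 9: at (4,-1) — EXIT via left edge, pos 4
Path length (cell visits): 9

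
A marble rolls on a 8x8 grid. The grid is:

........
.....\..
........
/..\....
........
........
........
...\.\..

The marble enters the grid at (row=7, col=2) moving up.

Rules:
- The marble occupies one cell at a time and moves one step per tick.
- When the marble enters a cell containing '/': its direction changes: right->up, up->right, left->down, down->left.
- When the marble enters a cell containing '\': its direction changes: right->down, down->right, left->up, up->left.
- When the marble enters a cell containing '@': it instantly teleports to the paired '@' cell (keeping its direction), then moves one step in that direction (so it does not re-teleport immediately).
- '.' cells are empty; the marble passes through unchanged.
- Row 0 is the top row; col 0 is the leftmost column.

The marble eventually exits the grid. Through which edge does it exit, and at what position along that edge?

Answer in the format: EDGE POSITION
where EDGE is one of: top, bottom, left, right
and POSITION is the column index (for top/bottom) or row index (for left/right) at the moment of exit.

Answer: top 2

Derivation:
Step 1: enter (7,2), '.' pass, move up to (6,2)
Step 2: enter (6,2), '.' pass, move up to (5,2)
Step 3: enter (5,2), '.' pass, move up to (4,2)
Step 4: enter (4,2), '.' pass, move up to (3,2)
Step 5: enter (3,2), '.' pass, move up to (2,2)
Step 6: enter (2,2), '.' pass, move up to (1,2)
Step 7: enter (1,2), '.' pass, move up to (0,2)
Step 8: enter (0,2), '.' pass, move up to (-1,2)
Step 9: at (-1,2) — EXIT via top edge, pos 2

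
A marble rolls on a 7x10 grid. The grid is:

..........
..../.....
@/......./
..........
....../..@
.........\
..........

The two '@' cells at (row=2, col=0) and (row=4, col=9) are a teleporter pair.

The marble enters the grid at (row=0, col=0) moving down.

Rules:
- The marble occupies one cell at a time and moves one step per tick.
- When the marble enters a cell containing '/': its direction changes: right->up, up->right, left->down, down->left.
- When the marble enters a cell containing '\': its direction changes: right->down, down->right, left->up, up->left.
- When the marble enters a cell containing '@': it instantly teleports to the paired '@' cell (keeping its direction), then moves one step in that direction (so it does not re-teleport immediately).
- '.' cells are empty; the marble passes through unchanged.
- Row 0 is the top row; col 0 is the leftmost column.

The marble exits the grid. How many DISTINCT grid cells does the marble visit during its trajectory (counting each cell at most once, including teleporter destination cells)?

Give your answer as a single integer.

Step 1: enter (0,0), '.' pass, move down to (1,0)
Step 2: enter (1,0), '.' pass, move down to (2,0)
Step 3: enter (2,0), '@' teleport (2,0)->(4,9), also enter (4,9), move down to (5,9)
Step 4: enter (5,9), '\' deflects down->right, move right to (5,10)
Step 5: at (5,10) — EXIT via right edge, pos 5
Distinct cells visited: 5 (path length 5)

Answer: 5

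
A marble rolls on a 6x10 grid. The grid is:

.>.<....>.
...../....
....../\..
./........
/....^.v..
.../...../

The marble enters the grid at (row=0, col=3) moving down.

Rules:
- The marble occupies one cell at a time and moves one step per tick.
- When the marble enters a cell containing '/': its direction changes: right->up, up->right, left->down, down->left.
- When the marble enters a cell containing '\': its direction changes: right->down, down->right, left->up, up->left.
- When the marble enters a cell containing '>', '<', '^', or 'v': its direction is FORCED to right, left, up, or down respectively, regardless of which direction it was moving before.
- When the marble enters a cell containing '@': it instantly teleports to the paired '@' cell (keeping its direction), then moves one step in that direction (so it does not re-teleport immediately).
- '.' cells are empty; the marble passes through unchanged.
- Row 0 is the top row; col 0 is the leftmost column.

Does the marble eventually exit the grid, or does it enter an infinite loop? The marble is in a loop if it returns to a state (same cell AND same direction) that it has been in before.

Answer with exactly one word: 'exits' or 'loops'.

Answer: loops

Derivation:
Step 1: enter (0,3), '<' forces down->left, move left to (0,2)
Step 2: enter (0,2), '.' pass, move left to (0,1)
Step 3: enter (0,1), '>' forces left->right, move right to (0,2)
Step 4: enter (0,2), '.' pass, move right to (0,3)
Step 5: enter (0,3), '<' forces right->left, move left to (0,2)
Step 6: at (0,2) dir=left — LOOP DETECTED (seen before)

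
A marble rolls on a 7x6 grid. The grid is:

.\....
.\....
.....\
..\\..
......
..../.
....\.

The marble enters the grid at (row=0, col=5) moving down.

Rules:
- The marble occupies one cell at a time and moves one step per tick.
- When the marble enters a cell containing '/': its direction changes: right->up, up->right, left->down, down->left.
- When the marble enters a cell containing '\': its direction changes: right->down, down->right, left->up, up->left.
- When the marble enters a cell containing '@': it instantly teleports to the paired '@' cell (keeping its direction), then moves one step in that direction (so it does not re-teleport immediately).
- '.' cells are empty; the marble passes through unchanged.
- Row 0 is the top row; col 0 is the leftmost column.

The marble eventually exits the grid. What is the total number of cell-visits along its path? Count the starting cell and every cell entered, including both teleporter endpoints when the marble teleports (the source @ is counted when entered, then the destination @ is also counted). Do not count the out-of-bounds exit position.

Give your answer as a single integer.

Step 1: enter (0,5), '.' pass, move down to (1,5)
Step 2: enter (1,5), '.' pass, move down to (2,5)
Step 3: enter (2,5), '\' deflects down->right, move right to (2,6)
Step 4: at (2,6) — EXIT via right edge, pos 2
Path length (cell visits): 3

Answer: 3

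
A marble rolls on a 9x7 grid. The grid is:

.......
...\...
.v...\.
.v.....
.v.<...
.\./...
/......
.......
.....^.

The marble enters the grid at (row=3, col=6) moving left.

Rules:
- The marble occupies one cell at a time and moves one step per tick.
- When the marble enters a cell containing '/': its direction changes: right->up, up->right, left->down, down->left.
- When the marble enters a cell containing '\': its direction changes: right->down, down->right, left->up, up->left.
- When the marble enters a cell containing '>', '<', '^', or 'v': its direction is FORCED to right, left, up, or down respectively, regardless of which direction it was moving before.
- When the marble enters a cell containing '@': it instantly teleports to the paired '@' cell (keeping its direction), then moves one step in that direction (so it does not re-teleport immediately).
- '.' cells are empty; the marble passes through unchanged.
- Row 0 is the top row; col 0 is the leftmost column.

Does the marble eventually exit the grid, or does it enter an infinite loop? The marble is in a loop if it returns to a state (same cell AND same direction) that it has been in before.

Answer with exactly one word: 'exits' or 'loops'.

Answer: loops

Derivation:
Step 1: enter (3,6), '.' pass, move left to (3,5)
Step 2: enter (3,5), '.' pass, move left to (3,4)
Step 3: enter (3,4), '.' pass, move left to (3,3)
Step 4: enter (3,3), '.' pass, move left to (3,2)
Step 5: enter (3,2), '.' pass, move left to (3,1)
Step 6: enter (3,1), 'v' forces left->down, move down to (4,1)
Step 7: enter (4,1), 'v' forces down->down, move down to (5,1)
Step 8: enter (5,1), '\' deflects down->right, move right to (5,2)
Step 9: enter (5,2), '.' pass, move right to (5,3)
Step 10: enter (5,3), '/' deflects right->up, move up to (4,3)
Step 11: enter (4,3), '<' forces up->left, move left to (4,2)
Step 12: enter (4,2), '.' pass, move left to (4,1)
Step 13: enter (4,1), 'v' forces left->down, move down to (5,1)
Step 14: at (5,1) dir=down — LOOP DETECTED (seen before)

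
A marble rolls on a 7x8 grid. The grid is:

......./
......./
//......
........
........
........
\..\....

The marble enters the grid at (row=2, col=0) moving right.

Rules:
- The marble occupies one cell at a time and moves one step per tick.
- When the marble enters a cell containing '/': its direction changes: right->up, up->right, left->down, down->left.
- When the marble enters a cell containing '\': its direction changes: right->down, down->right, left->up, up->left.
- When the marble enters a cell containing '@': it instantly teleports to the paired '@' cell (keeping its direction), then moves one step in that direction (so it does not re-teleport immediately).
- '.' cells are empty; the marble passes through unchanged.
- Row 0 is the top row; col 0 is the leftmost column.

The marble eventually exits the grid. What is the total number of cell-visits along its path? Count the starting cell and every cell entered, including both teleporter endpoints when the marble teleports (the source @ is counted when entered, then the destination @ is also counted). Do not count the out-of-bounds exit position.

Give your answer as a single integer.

Step 1: enter (2,0), '/' deflects right->up, move up to (1,0)
Step 2: enter (1,0), '.' pass, move up to (0,0)
Step 3: enter (0,0), '.' pass, move up to (-1,0)
Step 4: at (-1,0) — EXIT via top edge, pos 0
Path length (cell visits): 3

Answer: 3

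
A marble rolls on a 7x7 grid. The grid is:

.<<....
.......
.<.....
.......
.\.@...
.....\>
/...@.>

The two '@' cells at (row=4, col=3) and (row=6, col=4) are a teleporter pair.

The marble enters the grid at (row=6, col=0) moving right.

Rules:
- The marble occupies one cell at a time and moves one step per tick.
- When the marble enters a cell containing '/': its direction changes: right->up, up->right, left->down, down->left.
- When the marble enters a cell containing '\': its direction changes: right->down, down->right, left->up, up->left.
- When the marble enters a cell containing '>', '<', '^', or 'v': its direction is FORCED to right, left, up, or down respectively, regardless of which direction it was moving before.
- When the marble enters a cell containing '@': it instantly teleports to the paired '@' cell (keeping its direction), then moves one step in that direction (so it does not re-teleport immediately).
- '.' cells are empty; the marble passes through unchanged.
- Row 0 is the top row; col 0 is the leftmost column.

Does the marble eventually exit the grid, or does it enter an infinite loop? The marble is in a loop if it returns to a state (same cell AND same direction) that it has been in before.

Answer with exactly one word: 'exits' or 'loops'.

Answer: exits

Derivation:
Step 1: enter (6,0), '/' deflects right->up, move up to (5,0)
Step 2: enter (5,0), '.' pass, move up to (4,0)
Step 3: enter (4,0), '.' pass, move up to (3,0)
Step 4: enter (3,0), '.' pass, move up to (2,0)
Step 5: enter (2,0), '.' pass, move up to (1,0)
Step 6: enter (1,0), '.' pass, move up to (0,0)
Step 7: enter (0,0), '.' pass, move up to (-1,0)
Step 8: at (-1,0) — EXIT via top edge, pos 0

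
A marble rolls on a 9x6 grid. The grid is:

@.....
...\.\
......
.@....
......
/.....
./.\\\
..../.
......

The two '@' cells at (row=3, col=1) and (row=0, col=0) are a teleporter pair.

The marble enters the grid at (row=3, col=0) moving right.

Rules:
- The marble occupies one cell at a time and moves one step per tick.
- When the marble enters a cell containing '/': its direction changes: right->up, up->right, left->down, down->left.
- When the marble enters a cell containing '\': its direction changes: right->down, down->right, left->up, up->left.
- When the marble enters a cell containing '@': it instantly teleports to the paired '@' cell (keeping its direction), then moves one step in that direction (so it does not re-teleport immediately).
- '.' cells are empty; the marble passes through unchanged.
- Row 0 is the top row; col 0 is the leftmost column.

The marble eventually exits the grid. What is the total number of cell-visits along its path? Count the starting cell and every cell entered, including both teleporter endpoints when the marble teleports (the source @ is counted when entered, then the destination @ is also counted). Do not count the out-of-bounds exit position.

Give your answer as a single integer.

Answer: 8

Derivation:
Step 1: enter (3,0), '.' pass, move right to (3,1)
Step 2: enter (3,1), '@' teleport (3,1)->(0,0), also enter (0,0), move right to (0,1)
Step 3: enter (0,1), '.' pass, move right to (0,2)
Step 4: enter (0,2), '.' pass, move right to (0,3)
Step 5: enter (0,3), '.' pass, move right to (0,4)
Step 6: enter (0,4), '.' pass, move right to (0,5)
Step 7: enter (0,5), '.' pass, move right to (0,6)
Step 8: at (0,6) — EXIT via right edge, pos 0
Path length (cell visits): 8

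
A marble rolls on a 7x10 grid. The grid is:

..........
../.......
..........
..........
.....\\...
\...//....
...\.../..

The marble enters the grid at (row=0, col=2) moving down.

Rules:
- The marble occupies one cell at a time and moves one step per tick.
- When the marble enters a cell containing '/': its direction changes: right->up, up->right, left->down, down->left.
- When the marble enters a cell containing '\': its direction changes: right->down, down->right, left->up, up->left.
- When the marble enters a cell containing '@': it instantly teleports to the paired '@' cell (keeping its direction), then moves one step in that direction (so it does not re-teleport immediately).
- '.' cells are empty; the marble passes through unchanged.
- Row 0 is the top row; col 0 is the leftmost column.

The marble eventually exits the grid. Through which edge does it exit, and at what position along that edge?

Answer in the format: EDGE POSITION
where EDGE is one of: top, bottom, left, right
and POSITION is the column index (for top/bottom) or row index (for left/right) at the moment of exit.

Step 1: enter (0,2), '.' pass, move down to (1,2)
Step 2: enter (1,2), '/' deflects down->left, move left to (1,1)
Step 3: enter (1,1), '.' pass, move left to (1,0)
Step 4: enter (1,0), '.' pass, move left to (1,-1)
Step 5: at (1,-1) — EXIT via left edge, pos 1

Answer: left 1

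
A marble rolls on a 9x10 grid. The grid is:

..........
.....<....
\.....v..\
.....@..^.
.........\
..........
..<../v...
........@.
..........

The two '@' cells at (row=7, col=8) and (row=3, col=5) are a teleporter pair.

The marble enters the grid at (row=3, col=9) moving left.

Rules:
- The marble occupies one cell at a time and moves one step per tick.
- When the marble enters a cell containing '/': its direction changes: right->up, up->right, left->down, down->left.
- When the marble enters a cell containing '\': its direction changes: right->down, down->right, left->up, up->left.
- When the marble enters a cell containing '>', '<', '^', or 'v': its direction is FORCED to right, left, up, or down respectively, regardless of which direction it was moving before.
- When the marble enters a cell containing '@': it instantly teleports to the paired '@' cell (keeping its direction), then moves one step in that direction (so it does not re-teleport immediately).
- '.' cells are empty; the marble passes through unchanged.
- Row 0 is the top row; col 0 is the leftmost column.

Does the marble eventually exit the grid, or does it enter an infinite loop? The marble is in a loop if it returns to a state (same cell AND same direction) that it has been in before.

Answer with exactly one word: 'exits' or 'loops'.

Answer: exits

Derivation:
Step 1: enter (3,9), '.' pass, move left to (3,8)
Step 2: enter (3,8), '^' forces left->up, move up to (2,8)
Step 3: enter (2,8), '.' pass, move up to (1,8)
Step 4: enter (1,8), '.' pass, move up to (0,8)
Step 5: enter (0,8), '.' pass, move up to (-1,8)
Step 6: at (-1,8) — EXIT via top edge, pos 8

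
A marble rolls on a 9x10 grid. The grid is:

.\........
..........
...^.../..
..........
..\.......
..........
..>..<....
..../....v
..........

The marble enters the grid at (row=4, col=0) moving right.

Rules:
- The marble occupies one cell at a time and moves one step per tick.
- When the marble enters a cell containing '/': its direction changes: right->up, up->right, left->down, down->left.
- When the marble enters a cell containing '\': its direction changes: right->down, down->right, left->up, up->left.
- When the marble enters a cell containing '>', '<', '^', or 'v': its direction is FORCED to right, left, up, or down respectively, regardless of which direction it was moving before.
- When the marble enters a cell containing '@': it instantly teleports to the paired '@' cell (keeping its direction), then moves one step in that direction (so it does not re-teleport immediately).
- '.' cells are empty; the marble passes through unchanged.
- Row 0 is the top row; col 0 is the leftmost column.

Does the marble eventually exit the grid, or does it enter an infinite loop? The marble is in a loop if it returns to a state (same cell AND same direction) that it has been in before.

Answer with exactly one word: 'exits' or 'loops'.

Answer: loops

Derivation:
Step 1: enter (4,0), '.' pass, move right to (4,1)
Step 2: enter (4,1), '.' pass, move right to (4,2)
Step 3: enter (4,2), '\' deflects right->down, move down to (5,2)
Step 4: enter (5,2), '.' pass, move down to (6,2)
Step 5: enter (6,2), '>' forces down->right, move right to (6,3)
Step 6: enter (6,3), '.' pass, move right to (6,4)
Step 7: enter (6,4), '.' pass, move right to (6,5)
Step 8: enter (6,5), '<' forces right->left, move left to (6,4)
Step 9: enter (6,4), '.' pass, move left to (6,3)
Step 10: enter (6,3), '.' pass, move left to (6,2)
Step 11: enter (6,2), '>' forces left->right, move right to (6,3)
Step 12: at (6,3) dir=right — LOOP DETECTED (seen before)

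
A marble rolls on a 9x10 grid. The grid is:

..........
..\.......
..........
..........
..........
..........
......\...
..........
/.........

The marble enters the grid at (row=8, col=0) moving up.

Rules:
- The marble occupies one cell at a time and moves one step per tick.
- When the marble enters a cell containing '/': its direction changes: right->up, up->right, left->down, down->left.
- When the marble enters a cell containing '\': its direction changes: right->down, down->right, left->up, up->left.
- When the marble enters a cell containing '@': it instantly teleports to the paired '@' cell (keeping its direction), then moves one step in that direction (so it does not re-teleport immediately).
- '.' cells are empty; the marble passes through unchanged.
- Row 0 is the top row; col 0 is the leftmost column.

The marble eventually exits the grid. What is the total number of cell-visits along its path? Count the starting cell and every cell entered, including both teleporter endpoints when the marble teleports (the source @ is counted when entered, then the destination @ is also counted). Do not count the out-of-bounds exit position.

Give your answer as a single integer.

Step 1: enter (8,0), '/' deflects up->right, move right to (8,1)
Step 2: enter (8,1), '.' pass, move right to (8,2)
Step 3: enter (8,2), '.' pass, move right to (8,3)
Step 4: enter (8,3), '.' pass, move right to (8,4)
Step 5: enter (8,4), '.' pass, move right to (8,5)
Step 6: enter (8,5), '.' pass, move right to (8,6)
Step 7: enter (8,6), '.' pass, move right to (8,7)
Step 8: enter (8,7), '.' pass, move right to (8,8)
Step 9: enter (8,8), '.' pass, move right to (8,9)
Step 10: enter (8,9), '.' pass, move right to (8,10)
Step 11: at (8,10) — EXIT via right edge, pos 8
Path length (cell visits): 10

Answer: 10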